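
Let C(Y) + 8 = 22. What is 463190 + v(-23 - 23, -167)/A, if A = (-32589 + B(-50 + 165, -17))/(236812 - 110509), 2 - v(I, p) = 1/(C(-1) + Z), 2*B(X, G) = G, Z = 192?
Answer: 3110308310617/6715085 ≈ 4.6318e+5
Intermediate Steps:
C(Y) = 14 (C(Y) = -8 + 22 = 14)
B(X, G) = G/2
v(I, p) = 411/206 (v(I, p) = 2 - 1/(14 + 192) = 2 - 1/206 = 411/206)
A = -65195/252606 (A = (-32589 + (½)*(-17))/(236812 - 110509) = (-32589 - 17/2)/126303 = -65195/2*1/126303 = -65195/252606 ≈ -0.25809)
463190 + v(-23 - 23, -167)/A = 463190 + 411/(206*(-65195/252606)) = 463190 + (411/206)*(-252606/65195) = 463190 - 51910533/6715085 = 3110308310617/6715085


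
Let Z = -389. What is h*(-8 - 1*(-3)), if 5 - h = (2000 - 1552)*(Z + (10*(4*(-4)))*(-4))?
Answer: 562215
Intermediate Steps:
h = -112443 (h = 5 - (2000 - 1552)*(-389 + (10*(4*(-4)))*(-4)) = 5 - 448*(-389 + (10*(-16))*(-4)) = 5 - 448*(-389 - 160*(-4)) = 5 - 448*(-389 + 640) = 5 - 448*251 = 5 - 1*112448 = 5 - 112448 = -112443)
h*(-8 - 1*(-3)) = -112443*(-8 - 1*(-3)) = -112443*(-8 + 3) = -112443*(-5) = 562215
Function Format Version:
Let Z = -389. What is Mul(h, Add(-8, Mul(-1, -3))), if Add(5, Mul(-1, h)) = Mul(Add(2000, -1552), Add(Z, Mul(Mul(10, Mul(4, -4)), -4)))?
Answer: 562215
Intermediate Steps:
h = -112443 (h = Add(5, Mul(-1, Mul(Add(2000, -1552), Add(-389, Mul(Mul(10, Mul(4, -4)), -4))))) = Add(5, Mul(-1, Mul(448, Add(-389, Mul(Mul(10, -16), -4))))) = Add(5, Mul(-1, Mul(448, Add(-389, Mul(-160, -4))))) = Add(5, Mul(-1, Mul(448, Add(-389, 640)))) = Add(5, Mul(-1, Mul(448, 251))) = Add(5, Mul(-1, 112448)) = Add(5, -112448) = -112443)
Mul(h, Add(-8, Mul(-1, -3))) = Mul(-112443, Add(-8, Mul(-1, -3))) = Mul(-112443, Add(-8, 3)) = Mul(-112443, -5) = 562215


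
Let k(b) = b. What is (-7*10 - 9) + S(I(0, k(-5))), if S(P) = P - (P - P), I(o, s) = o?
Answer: -79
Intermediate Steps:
S(P) = P (S(P) = P - 1*0 = P + 0 = P)
(-7*10 - 9) + S(I(0, k(-5))) = (-7*10 - 9) + 0 = (-70 - 9) + 0 = -79 + 0 = -79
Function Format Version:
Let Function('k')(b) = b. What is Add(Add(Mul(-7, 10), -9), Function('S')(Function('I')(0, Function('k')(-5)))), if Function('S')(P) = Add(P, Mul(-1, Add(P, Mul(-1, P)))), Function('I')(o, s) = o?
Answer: -79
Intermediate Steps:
Function('S')(P) = P (Function('S')(P) = Add(P, Mul(-1, 0)) = Add(P, 0) = P)
Add(Add(Mul(-7, 10), -9), Function('S')(Function('I')(0, Function('k')(-5)))) = Add(Add(Mul(-7, 10), -9), 0) = Add(Add(-70, -9), 0) = Add(-79, 0) = -79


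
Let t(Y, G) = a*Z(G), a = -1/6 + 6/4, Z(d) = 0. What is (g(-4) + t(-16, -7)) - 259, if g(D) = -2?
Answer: -261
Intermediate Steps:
a = 4/3 (a = -1*1/6 + 6*(1/4) = -1/6 + 3/2 = 4/3 ≈ 1.3333)
t(Y, G) = 0 (t(Y, G) = (4/3)*0 = 0)
(g(-4) + t(-16, -7)) - 259 = (-2 + 0) - 259 = -2 - 259 = -261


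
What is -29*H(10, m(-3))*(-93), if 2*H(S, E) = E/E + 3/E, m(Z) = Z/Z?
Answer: 5394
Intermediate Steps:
m(Z) = 1
H(S, E) = ½ + 3/(2*E) (H(S, E) = (E/E + 3/E)/2 = (1 + 3/E)/2 = ½ + 3/(2*E))
-29*H(10, m(-3))*(-93) = -29*(3 + 1)/(2*1)*(-93) = -29*4/2*(-93) = -29*2*(-93) = -58*(-93) = 5394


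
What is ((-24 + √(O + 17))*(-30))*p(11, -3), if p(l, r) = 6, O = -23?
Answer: 4320 - 180*I*√6 ≈ 4320.0 - 440.91*I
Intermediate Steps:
((-24 + √(O + 17))*(-30))*p(11, -3) = ((-24 + √(-23 + 17))*(-30))*6 = ((-24 + √(-6))*(-30))*6 = ((-24 + I*√6)*(-30))*6 = (720 - 30*I*√6)*6 = 4320 - 180*I*√6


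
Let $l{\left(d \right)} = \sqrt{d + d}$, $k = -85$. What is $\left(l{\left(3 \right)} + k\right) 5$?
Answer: $-425 + 5 \sqrt{6} \approx -412.75$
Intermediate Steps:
$l{\left(d \right)} = \sqrt{2} \sqrt{d}$ ($l{\left(d \right)} = \sqrt{2 d} = \sqrt{2} \sqrt{d}$)
$\left(l{\left(3 \right)} + k\right) 5 = \left(\sqrt{2} \sqrt{3} - 85\right) 5 = \left(\sqrt{6} - 85\right) 5 = \left(-85 + \sqrt{6}\right) 5 = -425 + 5 \sqrt{6}$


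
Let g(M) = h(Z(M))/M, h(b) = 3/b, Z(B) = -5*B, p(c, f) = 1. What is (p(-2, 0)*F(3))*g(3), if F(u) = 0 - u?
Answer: ⅕ ≈ 0.20000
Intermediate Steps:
F(u) = -u
g(M) = -3/(5*M²) (g(M) = (3/((-5*M)))/M = (3*(-1/(5*M)))/M = (-3/(5*M))/M = -3/(5*M²))
(p(-2, 0)*F(3))*g(3) = (1*(-1*3))*(-⅗/3²) = (1*(-3))*(-⅗*⅑) = -3*(-1/15) = ⅕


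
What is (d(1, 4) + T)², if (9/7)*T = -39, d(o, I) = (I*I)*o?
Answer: 1849/9 ≈ 205.44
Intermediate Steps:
d(o, I) = o*I² (d(o, I) = I²*o = o*I²)
T = -91/3 (T = (7/9)*(-39) = -91/3 ≈ -30.333)
(d(1, 4) + T)² = (1*4² - 91/3)² = (1*16 - 91/3)² = (16 - 91/3)² = (-43/3)² = 1849/9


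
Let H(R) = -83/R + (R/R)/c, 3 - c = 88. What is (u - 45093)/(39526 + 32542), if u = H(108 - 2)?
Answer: -406295091/649332680 ≈ -0.62571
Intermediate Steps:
c = -85 (c = 3 - 1*88 = 3 - 88 = -85)
H(R) = -1/85 - 83/R (H(R) = -83/R + (R/R)/(-85) = -83/R + 1*(-1/85) = -83/R - 1/85 = -1/85 - 83/R)
u = -7161/9010 (u = (-7055 - (108 - 2))/(85*(108 - 2)) = (1/85)*(-7055 - 1*106)/106 = (1/85)*(1/106)*(-7055 - 106) = (1/85)*(1/106)*(-7161) = -7161/9010 ≈ -0.79478)
(u - 45093)/(39526 + 32542) = (-7161/9010 - 45093)/(39526 + 32542) = -406295091/9010/72068 = -406295091/9010*1/72068 = -406295091/649332680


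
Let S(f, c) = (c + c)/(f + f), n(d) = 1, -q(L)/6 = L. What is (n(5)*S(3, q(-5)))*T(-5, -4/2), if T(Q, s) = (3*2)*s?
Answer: -120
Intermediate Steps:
q(L) = -6*L
S(f, c) = c/f (S(f, c) = (2*c)/((2*f)) = (2*c)*(1/(2*f)) = c/f)
T(Q, s) = 6*s
(n(5)*S(3, q(-5)))*T(-5, -4/2) = (1*(-6*(-5)/3))*(6*(-4/2)) = (1*(30*(⅓)))*(6*(-4*½)) = (1*10)*(6*(-2)) = 10*(-12) = -120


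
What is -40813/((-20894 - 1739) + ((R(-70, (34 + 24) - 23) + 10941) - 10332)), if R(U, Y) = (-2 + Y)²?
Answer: 40813/20935 ≈ 1.9495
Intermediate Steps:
-40813/((-20894 - 1739) + ((R(-70, (34 + 24) - 23) + 10941) - 10332)) = -40813/((-20894 - 1739) + (((-2 + ((34 + 24) - 23))² + 10941) - 10332)) = -40813/(-22633 + (((-2 + (58 - 23))² + 10941) - 10332)) = -40813/(-22633 + (((-2 + 35)² + 10941) - 10332)) = -40813/(-22633 + ((33² + 10941) - 10332)) = -40813/(-22633 + ((1089 + 10941) - 10332)) = -40813/(-22633 + (12030 - 10332)) = -40813/(-22633 + 1698) = -40813/(-20935) = -40813*(-1/20935) = 40813/20935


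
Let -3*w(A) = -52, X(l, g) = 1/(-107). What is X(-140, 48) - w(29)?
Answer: -5567/321 ≈ -17.343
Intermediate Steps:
X(l, g) = -1/107
w(A) = 52/3 (w(A) = -1/3*(-52) = 52/3)
X(-140, 48) - w(29) = -1/107 - 1*52/3 = -1/107 - 52/3 = -5567/321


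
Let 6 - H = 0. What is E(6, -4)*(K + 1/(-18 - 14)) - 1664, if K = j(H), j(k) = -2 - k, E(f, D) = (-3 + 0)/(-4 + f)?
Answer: -105725/64 ≈ -1652.0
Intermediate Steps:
E(f, D) = -3/(-4 + f)
H = 6 (H = 6 - 1*0 = 6 + 0 = 6)
K = -8 (K = -2 - 1*6 = -2 - 6 = -8)
E(6, -4)*(K + 1/(-18 - 14)) - 1664 = (-3/(-4 + 6))*(-8 + 1/(-18 - 14)) - 1664 = (-3/2)*(-8 + 1/(-32)) - 1664 = (-3*1/2)*(-8 - 1/32) - 1664 = -3/2*(-257/32) - 1664 = 771/64 - 1664 = -105725/64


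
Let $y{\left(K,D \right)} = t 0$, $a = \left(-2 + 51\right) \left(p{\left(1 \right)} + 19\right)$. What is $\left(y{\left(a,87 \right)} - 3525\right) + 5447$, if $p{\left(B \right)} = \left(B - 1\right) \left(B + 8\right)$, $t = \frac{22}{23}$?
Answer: $1922$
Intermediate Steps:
$t = \frac{22}{23}$ ($t = 22 \cdot \frac{1}{23} = \frac{22}{23} \approx 0.95652$)
$p{\left(B \right)} = \left(-1 + B\right) \left(8 + B\right)$
$a = 931$ ($a = \left(-2 + 51\right) \left(\left(-8 + 1^{2} + 7 \cdot 1\right) + 19\right) = 49 \left(\left(-8 + 1 + 7\right) + 19\right) = 49 \left(0 + 19\right) = 49 \cdot 19 = 931$)
$y{\left(K,D \right)} = 0$ ($y{\left(K,D \right)} = \frac{22}{23} \cdot 0 = 0$)
$\left(y{\left(a,87 \right)} - 3525\right) + 5447 = \left(0 - 3525\right) + 5447 = -3525 + 5447 = 1922$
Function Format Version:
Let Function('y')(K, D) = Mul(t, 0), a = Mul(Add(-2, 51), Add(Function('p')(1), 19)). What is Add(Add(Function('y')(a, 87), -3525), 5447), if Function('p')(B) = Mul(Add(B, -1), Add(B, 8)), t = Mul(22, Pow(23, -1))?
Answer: 1922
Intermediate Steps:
t = Rational(22, 23) (t = Mul(22, Rational(1, 23)) = Rational(22, 23) ≈ 0.95652)
Function('p')(B) = Mul(Add(-1, B), Add(8, B))
a = 931 (a = Mul(Add(-2, 51), Add(Add(-8, Pow(1, 2), Mul(7, 1)), 19)) = Mul(49, Add(Add(-8, 1, 7), 19)) = Mul(49, Add(0, 19)) = Mul(49, 19) = 931)
Function('y')(K, D) = 0 (Function('y')(K, D) = Mul(Rational(22, 23), 0) = 0)
Add(Add(Function('y')(a, 87), -3525), 5447) = Add(Add(0, -3525), 5447) = Add(-3525, 5447) = 1922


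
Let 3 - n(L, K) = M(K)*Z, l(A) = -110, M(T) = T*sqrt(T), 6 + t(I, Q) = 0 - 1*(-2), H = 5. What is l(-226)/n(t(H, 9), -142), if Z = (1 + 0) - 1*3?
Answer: -330/11453161 - 31240*I*sqrt(142)/11453161 ≈ -2.8813e-5 - 0.032503*I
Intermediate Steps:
t(I, Q) = -4 (t(I, Q) = -6 + (0 - 1*(-2)) = -6 + (0 + 2) = -6 + 2 = -4)
M(T) = T**(3/2)
Z = -2 (Z = 1 - 3 = -2)
n(L, K) = 3 + 2*K**(3/2) (n(L, K) = 3 - K**(3/2)*(-2) = 3 - (-2)*K**(3/2) = 3 + 2*K**(3/2))
l(-226)/n(t(H, 9), -142) = -110/(3 + 2*(-142)**(3/2)) = -110/(3 + 2*(-142*I*sqrt(142))) = -110/(3 - 284*I*sqrt(142))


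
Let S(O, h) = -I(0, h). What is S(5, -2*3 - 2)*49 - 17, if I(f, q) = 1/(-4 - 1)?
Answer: -36/5 ≈ -7.2000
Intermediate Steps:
I(f, q) = -1/5 (I(f, q) = 1/(-5) = -1/5)
S(O, h) = 1/5 (S(O, h) = -1*(-1/5) = 1/5)
S(5, -2*3 - 2)*49 - 17 = (1/5)*49 - 17 = 49/5 - 17 = -36/5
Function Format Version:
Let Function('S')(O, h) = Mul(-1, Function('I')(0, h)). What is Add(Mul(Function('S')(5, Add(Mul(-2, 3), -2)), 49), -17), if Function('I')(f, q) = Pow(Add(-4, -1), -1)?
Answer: Rational(-36, 5) ≈ -7.2000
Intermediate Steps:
Function('I')(f, q) = Rational(-1, 5) (Function('I')(f, q) = Pow(-5, -1) = Rational(-1, 5))
Function('S')(O, h) = Rational(1, 5) (Function('S')(O, h) = Mul(-1, Rational(-1, 5)) = Rational(1, 5))
Add(Mul(Function('S')(5, Add(Mul(-2, 3), -2)), 49), -17) = Add(Mul(Rational(1, 5), 49), -17) = Add(Rational(49, 5), -17) = Rational(-36, 5)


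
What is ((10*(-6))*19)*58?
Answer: -66120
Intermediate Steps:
((10*(-6))*19)*58 = -60*19*58 = -1140*58 = -66120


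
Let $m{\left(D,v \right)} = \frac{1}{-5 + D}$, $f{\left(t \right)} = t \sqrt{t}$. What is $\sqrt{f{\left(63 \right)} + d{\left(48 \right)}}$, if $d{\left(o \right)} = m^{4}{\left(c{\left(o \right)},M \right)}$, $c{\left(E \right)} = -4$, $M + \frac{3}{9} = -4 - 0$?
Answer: $\frac{\sqrt{1 + 1240029 \sqrt{7}}}{81} \approx 22.362$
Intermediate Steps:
$f{\left(t \right)} = t^{\frac{3}{2}}$
$M = - \frac{13}{3}$ ($M = - \frac{1}{3} - 4 = - \frac{13}{3} \approx -4.3333$)
$d{\left(o \right)} = \frac{1}{6561}$ ($d{\left(o \right)} = \left(\frac{1}{-5 - 4}\right)^{4} = \left(\frac{1}{-9}\right)^{4} = \left(- \frac{1}{9}\right)^{4} = \frac{1}{6561}$)
$\sqrt{f{\left(63 \right)} + d{\left(48 \right)}} = \sqrt{63^{\frac{3}{2}} + \frac{1}{6561}} = \sqrt{189 \sqrt{7} + \frac{1}{6561}} = \sqrt{\frac{1}{6561} + 189 \sqrt{7}}$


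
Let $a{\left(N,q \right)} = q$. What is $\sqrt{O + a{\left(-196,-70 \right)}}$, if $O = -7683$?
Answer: $i \sqrt{7753} \approx 88.051 i$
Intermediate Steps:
$\sqrt{O + a{\left(-196,-70 \right)}} = \sqrt{-7683 - 70} = \sqrt{-7753} = i \sqrt{7753}$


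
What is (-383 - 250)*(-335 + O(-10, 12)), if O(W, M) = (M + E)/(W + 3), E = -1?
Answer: 1491348/7 ≈ 2.1305e+5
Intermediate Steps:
O(W, M) = (-1 + M)/(3 + W) (O(W, M) = (M - 1)/(W + 3) = (-1 + M)/(3 + W))
(-383 - 250)*(-335 + O(-10, 12)) = (-383 - 250)*(-335 + (-1 + 12)/(3 - 10)) = -633*(-335 + 11/(-7)) = -633*(-335 - 1/7*11) = -633*(-335 - 11/7) = -633*(-2356/7) = 1491348/7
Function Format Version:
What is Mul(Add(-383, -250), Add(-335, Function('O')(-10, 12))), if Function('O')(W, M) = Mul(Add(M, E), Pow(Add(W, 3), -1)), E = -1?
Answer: Rational(1491348, 7) ≈ 2.1305e+5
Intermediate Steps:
Function('O')(W, M) = Mul(Pow(Add(3, W), -1), Add(-1, M)) (Function('O')(W, M) = Mul(Add(M, -1), Pow(Add(W, 3), -1)) = Mul(Add(-1, M), Pow(Add(3, W), -1)) = Mul(Pow(Add(3, W), -1), Add(-1, M)))
Mul(Add(-383, -250), Add(-335, Function('O')(-10, 12))) = Mul(Add(-383, -250), Add(-335, Mul(Pow(Add(3, -10), -1), Add(-1, 12)))) = Mul(-633, Add(-335, Mul(Pow(-7, -1), 11))) = Mul(-633, Add(-335, Mul(Rational(-1, 7), 11))) = Mul(-633, Add(-335, Rational(-11, 7))) = Mul(-633, Rational(-2356, 7)) = Rational(1491348, 7)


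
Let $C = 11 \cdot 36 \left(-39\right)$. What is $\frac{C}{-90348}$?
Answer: $\frac{1287}{7529} \approx 0.17094$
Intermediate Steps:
$C = -15444$ ($C = 396 \left(-39\right) = -15444$)
$\frac{C}{-90348} = - \frac{15444}{-90348} = \left(-15444\right) \left(- \frac{1}{90348}\right) = \frac{1287}{7529}$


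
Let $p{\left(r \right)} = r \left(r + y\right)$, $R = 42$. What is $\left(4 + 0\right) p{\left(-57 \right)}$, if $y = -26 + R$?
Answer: $9348$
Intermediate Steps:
$y = 16$ ($y = -26 + 42 = 16$)
$p{\left(r \right)} = r \left(16 + r\right)$ ($p{\left(r \right)} = r \left(r + 16\right) = r \left(16 + r\right)$)
$\left(4 + 0\right) p{\left(-57 \right)} = \left(4 + 0\right) \left(- 57 \left(16 - 57\right)\right) = 4 \left(\left(-57\right) \left(-41\right)\right) = 4 \cdot 2337 = 9348$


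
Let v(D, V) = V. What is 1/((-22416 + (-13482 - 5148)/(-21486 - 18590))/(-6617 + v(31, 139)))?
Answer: 129806164/449162493 ≈ 0.28900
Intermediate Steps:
1/((-22416 + (-13482 - 5148)/(-21486 - 18590))/(-6617 + v(31, 139))) = 1/((-22416 + (-13482 - 5148)/(-21486 - 18590))/(-6617 + 139)) = 1/((-22416 - 18630/(-40076))/(-6478)) = 1/((-22416 - 18630*(-1/40076))*(-1/6478)) = 1/((-22416 + 9315/20038)*(-1/6478)) = 1/(-449162493/20038*(-1/6478)) = 1/(449162493/129806164) = 129806164/449162493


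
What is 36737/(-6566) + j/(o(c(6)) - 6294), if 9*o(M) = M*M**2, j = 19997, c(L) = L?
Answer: -90410323/10292205 ≈ -8.7843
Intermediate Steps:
o(M) = M**3/9 (o(M) = (M*M**2)/9 = M**3/9)
36737/(-6566) + j/(o(c(6)) - 6294) = 36737/(-6566) + 19997/((1/9)*6**3 - 6294) = 36737*(-1/6566) + 19997/((1/9)*216 - 6294) = -36737/6566 + 19997/(24 - 6294) = -36737/6566 + 19997/(-6270) = -36737/6566 + 19997*(-1/6270) = -36737/6566 - 19997/6270 = -90410323/10292205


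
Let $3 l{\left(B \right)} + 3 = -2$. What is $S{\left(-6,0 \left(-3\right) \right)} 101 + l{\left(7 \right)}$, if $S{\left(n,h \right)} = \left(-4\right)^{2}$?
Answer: $\frac{4843}{3} \approx 1614.3$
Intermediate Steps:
$S{\left(n,h \right)} = 16$
$l{\left(B \right)} = - \frac{5}{3}$ ($l{\left(B \right)} = -1 + \frac{1}{3} \left(-2\right) = -1 - \frac{2}{3} = - \frac{5}{3}$)
$S{\left(-6,0 \left(-3\right) \right)} 101 + l{\left(7 \right)} = 16 \cdot 101 - \frac{5}{3} = 1616 - \frac{5}{3} = \frac{4843}{3}$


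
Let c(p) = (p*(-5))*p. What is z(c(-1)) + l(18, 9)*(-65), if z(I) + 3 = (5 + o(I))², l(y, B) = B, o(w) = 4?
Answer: -507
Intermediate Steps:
c(p) = -5*p² (c(p) = (-5*p)*p = -5*p²)
z(I) = 78 (z(I) = -3 + (5 + 4)² = -3 + 9² = -3 + 81 = 78)
z(c(-1)) + l(18, 9)*(-65) = 78 + 9*(-65) = 78 - 585 = -507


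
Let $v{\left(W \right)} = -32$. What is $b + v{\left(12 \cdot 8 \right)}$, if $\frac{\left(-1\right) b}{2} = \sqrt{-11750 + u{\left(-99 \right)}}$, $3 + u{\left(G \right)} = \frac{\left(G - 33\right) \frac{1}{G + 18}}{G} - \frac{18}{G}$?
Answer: $-32 - \frac{2 i \sqrt{1036705791}}{297} \approx -32.0 - 216.82 i$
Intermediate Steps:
$u{\left(G \right)} = -3 - \frac{18}{G} + \frac{-33 + G}{G \left(18 + G\right)}$ ($u{\left(G \right)} = -3 + \left(\frac{\left(G - 33\right) \frac{1}{G + 18}}{G} - \frac{18}{G}\right) = -3 + \left(\frac{\left(-33 + G\right) \frac{1}{18 + G}}{G} - \frac{18}{G}\right) = -3 + \left(\frac{\frac{1}{18 + G} \left(-33 + G\right)}{G} - \frac{18}{G}\right) = -3 + \left(\frac{-33 + G}{G \left(18 + G\right)} - \frac{18}{G}\right) = -3 + \left(- \frac{18}{G} + \frac{-33 + G}{G \left(18 + G\right)}\right) = -3 - \frac{18}{G} + \frac{-33 + G}{G \left(18 + G\right)}$)
$b = - \frac{2 i \sqrt{1036705791}}{297}$ ($b = - 2 \sqrt{-11750 + \frac{-357 - -7029 - 3 \left(-99\right)^{2}}{\left(-99\right) \left(18 - 99\right)}} = - 2 \sqrt{-11750 - \frac{-357 + 7029 - 29403}{99 \left(-81\right)}} = - 2 \sqrt{-11750 - - \frac{-357 + 7029 - 29403}{8019}} = - 2 \sqrt{-11750 - \left(- \frac{1}{8019}\right) \left(-22731\right)} = - 2 \sqrt{-11750 - \frac{7577}{2673}} = - 2 \sqrt{- \frac{31415327}{2673}} = - 2 \frac{i \sqrt{1036705791}}{297} = - \frac{2 i \sqrt{1036705791}}{297} \approx - 216.82 i$)
$b + v{\left(12 \cdot 8 \right)} = - \frac{2 i \sqrt{1036705791}}{297} - 32 = -32 - \frac{2 i \sqrt{1036705791}}{297}$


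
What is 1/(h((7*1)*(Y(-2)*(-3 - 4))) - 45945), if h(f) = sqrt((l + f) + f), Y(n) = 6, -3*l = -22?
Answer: -137835/6332830817 - I*sqrt(5226)/6332830817 ≈ -2.1765e-5 - 1.1415e-8*I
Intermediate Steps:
l = 22/3 (l = -1/3*(-22) = 22/3 ≈ 7.3333)
h(f) = sqrt(22/3 + 2*f) (h(f) = sqrt((22/3 + f) + f) = sqrt(22/3 + 2*f))
1/(h((7*1)*(Y(-2)*(-3 - 4))) - 45945) = 1/(sqrt(66 + 18*((7*1)*(6*(-3 - 4))))/3 - 45945) = 1/(sqrt(66 + 18*(7*(6*(-7))))/3 - 45945) = 1/(sqrt(66 + 18*(7*(-42)))/3 - 45945) = 1/(sqrt(66 + 18*(-294))/3 - 45945) = 1/(sqrt(66 - 5292)/3 - 45945) = 1/(sqrt(-5226)/3 - 45945) = 1/((I*sqrt(5226))/3 - 45945) = 1/(I*sqrt(5226)/3 - 45945) = 1/(-45945 + I*sqrt(5226)/3)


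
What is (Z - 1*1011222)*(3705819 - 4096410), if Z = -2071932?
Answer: 1204252204014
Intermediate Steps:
(Z - 1*1011222)*(3705819 - 4096410) = (-2071932 - 1*1011222)*(3705819 - 4096410) = (-2071932 - 1011222)*(-390591) = -3083154*(-390591) = 1204252204014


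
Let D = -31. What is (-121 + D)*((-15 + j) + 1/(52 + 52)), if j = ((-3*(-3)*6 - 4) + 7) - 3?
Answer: -77083/13 ≈ -5929.5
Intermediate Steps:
j = 54 (j = ((9*6 - 4) + 7) - 3 = ((54 - 4) + 7) - 3 = (50 + 7) - 3 = 57 - 3 = 54)
(-121 + D)*((-15 + j) + 1/(52 + 52)) = (-121 - 31)*((-15 + 54) + 1/(52 + 52)) = -152*(39 + 1/104) = -152*4057/104 = -77083/13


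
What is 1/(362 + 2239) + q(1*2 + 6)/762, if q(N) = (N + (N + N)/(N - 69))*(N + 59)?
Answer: 13716751/20149947 ≈ 0.68073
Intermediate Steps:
q(N) = (59 + N)*(N + 2*N/(-69 + N)) (q(N) = (N + (2*N)/(-69 + N))*(59 + N) = (N + 2*N/(-69 + N))*(59 + N) = (59 + N)*(N + 2*N/(-69 + N)))
1/(362 + 2239) + q(1*2 + 6)/762 = 1/(362 + 2239) + ((1*2 + 6)*(-3953 + (1*2 + 6)² - 8*(1*2 + 6))/(-69 + (1*2 + 6)))/762 = 1/2601 + ((2 + 6)*(-3953 + (2 + 6)² - 8*(2 + 6))/(-69 + (2 + 6)))*(1/762) = 1/2601 + (8*(-3953 + 8² - 8*8)/(-69 + 8))*(1/762) = 1/2601 + (8*(-3953 + 64 - 64)/(-61))*(1/762) = 1/2601 + (8*(-1/61)*(-3953))*(1/762) = 1/2601 + (31624/61)*(1/762) = 1/2601 + 15812/23241 = 13716751/20149947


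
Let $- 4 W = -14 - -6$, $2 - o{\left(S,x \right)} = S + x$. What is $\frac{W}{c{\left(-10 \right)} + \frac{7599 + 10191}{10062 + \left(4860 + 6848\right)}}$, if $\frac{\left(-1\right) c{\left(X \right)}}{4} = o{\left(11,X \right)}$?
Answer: $- \frac{4354}{6929} \approx -0.62837$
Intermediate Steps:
$o{\left(S,x \right)} = 2 - S - x$ ($o{\left(S,x \right)} = 2 - \left(S + x\right) = 2 - S - x$)
$c{\left(X \right)} = 36 + 4 X$ ($c{\left(X \right)} = - 4 \left(2 - 11 - X\right) = - 4 \left(-9 - X\right) = 36 + 4 X$)
$W = 2$ ($W = - \frac{-14 - -6}{4} = - \frac{-14 + 6}{4} = \left(- \frac{1}{4}\right) \left(-8\right) = 2$)
$\frac{W}{c{\left(-10 \right)} + \frac{7599 + 10191}{10062 + \left(4860 + 6848\right)}} = \frac{2}{\left(36 + 4 \left(-10\right)\right) + \frac{7599 + 10191}{10062 + \left(4860 + 6848\right)}} = \frac{2}{\left(36 - 40\right) + \frac{17790}{10062 + 11708}} = \frac{2}{-4 + \frac{17790}{21770}} = \frac{2}{-4 + 17790 \cdot \frac{1}{21770}} = \frac{2}{-4 + \frac{1779}{2177}} = \frac{2}{- \frac{6929}{2177}} = 2 \left(- \frac{2177}{6929}\right) = - \frac{4354}{6929}$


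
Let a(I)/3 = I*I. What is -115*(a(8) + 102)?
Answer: -33810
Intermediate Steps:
a(I) = 3*I**2 (a(I) = 3*(I*I) = 3*I**2)
-115*(a(8) + 102) = -115*(3*8**2 + 102) = -115*(3*64 + 102) = -115*(192 + 102) = -115*294 = -33810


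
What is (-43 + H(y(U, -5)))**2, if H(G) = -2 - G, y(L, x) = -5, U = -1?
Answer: 1600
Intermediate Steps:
(-43 + H(y(U, -5)))**2 = (-43 + (-2 - 1*(-5)))**2 = (-43 + (-2 + 5))**2 = (-43 + 3)**2 = (-40)**2 = 1600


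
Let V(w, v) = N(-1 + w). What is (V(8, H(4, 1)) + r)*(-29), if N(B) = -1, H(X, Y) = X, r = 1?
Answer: 0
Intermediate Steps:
V(w, v) = -1
(V(8, H(4, 1)) + r)*(-29) = (-1 + 1)*(-29) = 0*(-29) = 0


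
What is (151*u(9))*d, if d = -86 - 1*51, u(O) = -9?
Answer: 186183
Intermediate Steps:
d = -137 (d = -86 - 51 = -137)
(151*u(9))*d = (151*(-9))*(-137) = -1359*(-137) = 186183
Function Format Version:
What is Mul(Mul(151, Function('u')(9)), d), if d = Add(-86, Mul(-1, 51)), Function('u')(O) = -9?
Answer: 186183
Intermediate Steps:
d = -137 (d = Add(-86, -51) = -137)
Mul(Mul(151, Function('u')(9)), d) = Mul(Mul(151, -9), -137) = Mul(-1359, -137) = 186183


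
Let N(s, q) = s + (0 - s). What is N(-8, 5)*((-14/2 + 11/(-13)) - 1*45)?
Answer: 0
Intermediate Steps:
N(s, q) = 0 (N(s, q) = s - s = 0)
N(-8, 5)*((-14/2 + 11/(-13)) - 1*45) = 0*((-14/2 + 11/(-13)) - 1*45) = 0*((-14*½ + 11*(-1/13)) - 45) = 0*((-7 - 11/13) - 45) = 0*(-102/13 - 45) = 0*(-687/13) = 0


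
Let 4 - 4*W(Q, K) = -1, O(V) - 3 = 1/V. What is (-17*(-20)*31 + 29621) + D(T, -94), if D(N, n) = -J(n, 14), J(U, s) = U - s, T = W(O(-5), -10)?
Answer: 40269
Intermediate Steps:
O(V) = 3 + 1/V
W(Q, K) = 5/4 (W(Q, K) = 1 - ¼*(-1) = 1 + ¼ = 5/4)
T = 5/4 ≈ 1.2500
D(N, n) = 14 - n (D(N, n) = -(n - 1*14) = -(n - 14) = -(-14 + n) = 14 - n)
(-17*(-20)*31 + 29621) + D(T, -94) = (-17*(-20)*31 + 29621) + (14 - 1*(-94)) = (340*31 + 29621) + (14 + 94) = (10540 + 29621) + 108 = 40161 + 108 = 40269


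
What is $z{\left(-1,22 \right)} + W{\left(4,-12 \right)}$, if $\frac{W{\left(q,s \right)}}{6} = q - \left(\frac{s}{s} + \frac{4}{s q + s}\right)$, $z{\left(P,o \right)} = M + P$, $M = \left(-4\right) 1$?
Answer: $\frac{67}{5} \approx 13.4$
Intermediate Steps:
$M = -4$
$z{\left(P,o \right)} = -4 + P$
$W{\left(q,s \right)} = -6 - \frac{24}{s + q s} + 6 q$ ($W{\left(q,s \right)} = 6 \left(q - \left(\frac{s}{s} + \frac{4}{s q + s}\right)\right) = 6 \left(q - \left(1 + \frac{4}{q s + s}\right)\right) = 6 \left(q - \left(1 + \frac{4}{s + q s}\right)\right) = 6 \left(-1 + q - \frac{4}{s + q s}\right) = -6 - \frac{24}{s + q s} + 6 q$)
$z{\left(-1,22 \right)} + W{\left(4,-12 \right)} = \left(-4 - 1\right) + \frac{6 \left(-4 - -12 - 12 \cdot 4^{2}\right)}{\left(-12\right) \left(1 + 4\right)} = -5 + 6 \left(- \frac{1}{12}\right) \frac{1}{5} \left(-4 + 12 - 192\right) = -5 + 6 \left(- \frac{1}{12}\right) \frac{1}{5} \left(-184\right) = -5 + \frac{92}{5} = \frac{67}{5}$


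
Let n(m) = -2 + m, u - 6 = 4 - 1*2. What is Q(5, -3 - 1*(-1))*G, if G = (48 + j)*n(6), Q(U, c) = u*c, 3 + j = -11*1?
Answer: -2176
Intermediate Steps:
u = 8 (u = 6 + (4 - 1*2) = 6 + (4 - 2) = 6 + 2 = 8)
j = -14 (j = -3 - 11*1 = -3 - 11 = -14)
Q(U, c) = 8*c
G = 136 (G = (48 - 14)*(-2 + 6) = 34*4 = 136)
Q(5, -3 - 1*(-1))*G = (8*(-3 - 1*(-1)))*136 = (8*(-3 + 1))*136 = (8*(-2))*136 = -16*136 = -2176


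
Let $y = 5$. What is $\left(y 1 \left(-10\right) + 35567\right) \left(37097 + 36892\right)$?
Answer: $2627867313$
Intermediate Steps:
$\left(y 1 \left(-10\right) + 35567\right) \left(37097 + 36892\right) = \left(5 \cdot 1 \left(-10\right) + 35567\right) \left(37097 + 36892\right) = \left(5 \left(-10\right) + 35567\right) 73989 = \left(-50 + 35567\right) 73989 = 35517 \cdot 73989 = 2627867313$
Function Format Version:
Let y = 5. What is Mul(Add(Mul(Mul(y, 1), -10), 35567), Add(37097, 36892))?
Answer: 2627867313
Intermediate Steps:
Mul(Add(Mul(Mul(y, 1), -10), 35567), Add(37097, 36892)) = Mul(Add(Mul(Mul(5, 1), -10), 35567), Add(37097, 36892)) = Mul(Add(Mul(5, -10), 35567), 73989) = Mul(Add(-50, 35567), 73989) = Mul(35517, 73989) = 2627867313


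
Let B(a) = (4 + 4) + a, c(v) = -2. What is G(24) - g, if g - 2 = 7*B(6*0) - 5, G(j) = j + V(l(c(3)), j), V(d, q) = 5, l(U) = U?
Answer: -24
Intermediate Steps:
B(a) = 8 + a
G(j) = 5 + j (G(j) = j + 5 = 5 + j)
g = 53 (g = 2 + (7*(8 + 6*0) - 5) = 2 + (7*(8 + 0) - 5) = 2 + (7*8 - 5) = 2 + (56 - 5) = 2 + 51 = 53)
G(24) - g = (5 + 24) - 1*53 = 29 - 53 = -24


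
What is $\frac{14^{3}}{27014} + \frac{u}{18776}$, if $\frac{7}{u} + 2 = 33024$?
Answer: $\frac{850669005333}{8374624619504} \approx 0.10158$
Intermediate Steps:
$u = \frac{7}{33022}$ ($u = \frac{7}{-2 + 33024} = \frac{7}{33022} \approx 0.00021198$)
$\frac{14^{3}}{27014} + \frac{u}{18776} = \frac{14^{3}}{27014} + \frac{7}{33022 \cdot 18776} = 2744 \cdot \frac{1}{27014} + \frac{7}{33022} \cdot \frac{1}{18776} = \frac{1372}{13507} + \frac{7}{620021072} = \frac{850669005333}{8374624619504}$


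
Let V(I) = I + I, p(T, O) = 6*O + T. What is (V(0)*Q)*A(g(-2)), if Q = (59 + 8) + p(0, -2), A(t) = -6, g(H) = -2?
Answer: 0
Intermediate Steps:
p(T, O) = T + 6*O
V(I) = 2*I
Q = 55 (Q = (59 + 8) + (0 + 6*(-2)) = 67 + (0 - 12) = 67 - 12 = 55)
(V(0)*Q)*A(g(-2)) = ((2*0)*55)*(-6) = (0*55)*(-6) = 0*(-6) = 0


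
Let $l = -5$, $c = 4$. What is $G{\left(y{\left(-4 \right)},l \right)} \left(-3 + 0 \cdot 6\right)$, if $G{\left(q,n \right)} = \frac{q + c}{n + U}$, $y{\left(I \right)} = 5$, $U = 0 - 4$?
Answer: $3$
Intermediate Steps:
$U = -4$ ($U = 0 - 4 = -4$)
$G{\left(q,n \right)} = \frac{4 + q}{-4 + n}$ ($G{\left(q,n \right)} = \frac{q + 4}{n - 4} = \frac{4 + q}{-4 + n}$)
$G{\left(y{\left(-4 \right)},l \right)} \left(-3 + 0 \cdot 6\right) = \frac{4 + 5}{-4 - 5} \left(-3 + 0 \cdot 6\right) = \frac{1}{-9} \cdot 9 \left(-3 + 0\right) = \left(- \frac{1}{9}\right) 9 \left(-3\right) = \left(-1\right) \left(-3\right) = 3$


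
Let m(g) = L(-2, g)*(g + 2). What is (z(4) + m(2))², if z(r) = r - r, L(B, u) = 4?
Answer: 256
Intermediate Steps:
z(r) = 0
m(g) = 8 + 4*g (m(g) = 4*(g + 2) = 4*(2 + g) = 8 + 4*g)
(z(4) + m(2))² = (0 + (8 + 4*2))² = (0 + (8 + 8))² = (0 + 16)² = 16² = 256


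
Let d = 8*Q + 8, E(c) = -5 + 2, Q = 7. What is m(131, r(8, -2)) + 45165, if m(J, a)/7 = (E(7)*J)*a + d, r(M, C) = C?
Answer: 51115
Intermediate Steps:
E(c) = -3
d = 64 (d = 8*7 + 8 = 56 + 8 = 64)
m(J, a) = 448 - 21*J*a (m(J, a) = 7*((-3*J)*a + 64) = 7*(-3*J*a + 64) = 7*(64 - 3*J*a) = 448 - 21*J*a)
m(131, r(8, -2)) + 45165 = (448 - 21*131*(-2)) + 45165 = (448 + 5502) + 45165 = 5950 + 45165 = 51115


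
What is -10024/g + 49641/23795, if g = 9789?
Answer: 247414669/232929255 ≈ 1.0622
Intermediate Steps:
-10024/g + 49641/23795 = -10024/9789 + 49641/23795 = 247414669/232929255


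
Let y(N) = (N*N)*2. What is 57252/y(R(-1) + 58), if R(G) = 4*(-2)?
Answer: 14313/1250 ≈ 11.450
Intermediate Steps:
R(G) = -8
y(N) = 2*N**2 (y(N) = N**2*2 = 2*N**2)
57252/y(R(-1) + 58) = 57252/((2*(-8 + 58)**2)) = 57252/((2*50**2)) = 57252/((2*2500)) = 57252/5000 = 57252*(1/5000) = 14313/1250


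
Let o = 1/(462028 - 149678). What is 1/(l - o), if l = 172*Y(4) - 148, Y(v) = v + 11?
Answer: 312350/759635199 ≈ 0.00041118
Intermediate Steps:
Y(v) = 11 + v
l = 2432 (l = 172*(11 + 4) - 148 = 172*15 - 148 = 2580 - 148 = 2432)
o = 1/312350 ≈ 3.2015e-6
1/(l - o) = 1/(2432 - 1*1/312350) = 1/(2432 - 1/312350) = 1/(759635199/312350) = 312350/759635199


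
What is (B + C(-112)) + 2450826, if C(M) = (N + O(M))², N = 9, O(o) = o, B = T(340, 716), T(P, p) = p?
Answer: 2462151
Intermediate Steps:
B = 716
C(M) = (9 + M)²
(B + C(-112)) + 2450826 = (716 + (9 - 112)²) + 2450826 = (716 + (-103)²) + 2450826 = (716 + 10609) + 2450826 = 11325 + 2450826 = 2462151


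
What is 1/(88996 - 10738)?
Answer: 1/78258 ≈ 1.2778e-5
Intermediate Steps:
1/(88996 - 10738) = 1/78258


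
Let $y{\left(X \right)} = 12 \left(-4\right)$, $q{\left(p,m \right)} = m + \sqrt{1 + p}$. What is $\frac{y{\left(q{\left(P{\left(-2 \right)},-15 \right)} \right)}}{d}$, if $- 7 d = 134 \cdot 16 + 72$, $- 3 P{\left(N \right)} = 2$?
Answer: $\frac{42}{277} \approx 0.15162$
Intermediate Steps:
$P{\left(N \right)} = - \frac{2}{3}$ ($P{\left(N \right)} = \left(- \frac{1}{3}\right) 2 = - \frac{2}{3}$)
$y{\left(X \right)} = -48$
$d = - \frac{2216}{7}$ ($d = - \frac{134 \cdot 16 + 72}{7} = - \frac{2144 + 72}{7} = \left(- \frac{1}{7}\right) 2216 = - \frac{2216}{7} \approx -316.57$)
$\frac{y{\left(q{\left(P{\left(-2 \right)},-15 \right)} \right)}}{d} = - \frac{48}{- \frac{2216}{7}} = \left(-48\right) \left(- \frac{7}{2216}\right) = \frac{42}{277}$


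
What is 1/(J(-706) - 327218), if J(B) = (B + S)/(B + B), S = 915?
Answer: -1412/462032025 ≈ -3.0561e-6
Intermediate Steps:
J(B) = (915 + B)/(2*B) (J(B) = (B + 915)/(B + B) = (915 + B)/((2*B)) = (915 + B)*(1/(2*B)) = (915 + B)/(2*B))
1/(J(-706) - 327218) = 1/((1/2)*(915 - 706)/(-706) - 327218) = 1/((1/2)*(-1/706)*209 - 327218) = 1/(-209/1412 - 327218) = 1/(-462032025/1412) = -1412/462032025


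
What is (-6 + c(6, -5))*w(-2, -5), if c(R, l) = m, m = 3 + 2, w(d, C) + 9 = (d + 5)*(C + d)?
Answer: 30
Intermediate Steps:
w(d, C) = -9 + (5 + d)*(C + d) (w(d, C) = -9 + (d + 5)*(C + d) = -9 + (5 + d)*(C + d))
m = 5
c(R, l) = 5
(-6 + c(6, -5))*w(-2, -5) = (-6 + 5)*(-9 + (-2)**2 + 5*(-5) + 5*(-2) - 5*(-2)) = -(-9 + 4 - 25 - 10 + 10) = -1*(-30) = 30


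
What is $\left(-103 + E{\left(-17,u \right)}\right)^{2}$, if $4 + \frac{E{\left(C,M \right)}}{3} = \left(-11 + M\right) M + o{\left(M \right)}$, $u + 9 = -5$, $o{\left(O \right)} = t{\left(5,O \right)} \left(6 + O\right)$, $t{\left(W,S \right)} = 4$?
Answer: $703921$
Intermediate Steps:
$o{\left(O \right)} = 24 + 4 O$ ($o{\left(O \right)} = 4 \left(6 + O\right) = 24 + 4 O$)
$u = -14$ ($u = -9 - 5 = -14$)
$E{\left(C,M \right)} = 60 + 12 M + 3 M \left(-11 + M\right)$ ($E{\left(C,M \right)} = -12 + 3 \left(\left(-11 + M\right) M + \left(24 + 4 M\right)\right) = -12 + 3 \left(M \left(-11 + M\right) + \left(24 + 4 M\right)\right) = -12 + 3 \left(24 + 4 M + M \left(-11 + M\right)\right) = -12 + \left(72 + 12 M + 3 M \left(-11 + M\right)\right) = 60 + 12 M + 3 M \left(-11 + M\right)$)
$\left(-103 + E{\left(-17,u \right)}\right)^{2} = \left(-103 + \left(60 - -294 + 3 \left(-14\right)^{2}\right)\right)^{2} = \left(-103 + \left(60 + 294 + 3 \cdot 196\right)\right)^{2} = \left(-103 + \left(60 + 294 + 588\right)\right)^{2} = \left(-103 + 942\right)^{2} = 839^{2} = 703921$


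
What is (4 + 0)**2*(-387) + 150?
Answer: -6042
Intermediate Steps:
(4 + 0)**2*(-387) + 150 = 4**2*(-387) + 150 = 16*(-387) + 150 = -6192 + 150 = -6042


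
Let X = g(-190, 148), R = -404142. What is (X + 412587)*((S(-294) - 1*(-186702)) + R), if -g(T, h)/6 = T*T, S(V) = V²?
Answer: -25675080948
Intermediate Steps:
g(T, h) = -6*T² (g(T, h) = -6*T*T = -6*T²)
X = -216600 (X = -6*(-190)² = -6*36100 = -216600)
(X + 412587)*((S(-294) - 1*(-186702)) + R) = (-216600 + 412587)*(((-294)² - 1*(-186702)) - 404142) = 195987*((86436 + 186702) - 404142) = 195987*(273138 - 404142) = 195987*(-131004) = -25675080948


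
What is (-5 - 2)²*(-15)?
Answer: -735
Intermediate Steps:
(-5 - 2)²*(-15) = (-7)²*(-15) = 49*(-15) = -735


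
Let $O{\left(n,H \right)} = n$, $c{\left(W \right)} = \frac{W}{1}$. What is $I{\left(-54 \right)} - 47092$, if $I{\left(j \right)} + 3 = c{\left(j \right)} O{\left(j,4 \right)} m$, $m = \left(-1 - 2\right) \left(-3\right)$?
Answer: $-20851$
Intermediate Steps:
$c{\left(W \right)} = W$ ($c{\left(W \right)} = W 1 = W$)
$m = 9$ ($m = \left(-3\right) \left(-3\right) = 9$)
$I{\left(j \right)} = -3 + 9 j^{2}$ ($I{\left(j \right)} = -3 + j j 9 = -3 + j^{2} \cdot 9 = -3 + 9 j^{2}$)
$I{\left(-54 \right)} - 47092 = \left(-3 + 9 \left(-54\right)^{2}\right) - 47092 = \left(-3 + 9 \cdot 2916\right) - 47092 = \left(-3 + 26244\right) - 47092 = 26241 - 47092 = -20851$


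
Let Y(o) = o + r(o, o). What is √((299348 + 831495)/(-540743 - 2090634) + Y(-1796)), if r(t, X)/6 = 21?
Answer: I*√236046891514209/375911 ≈ 40.871*I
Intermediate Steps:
r(t, X) = 126 (r(t, X) = 6*21 = 126)
Y(o) = 126 + o (Y(o) = o + 126 = 126 + o)
√((299348 + 831495)/(-540743 - 2090634) + Y(-1796)) = √((299348 + 831495)/(-540743 - 2090634) + (126 - 1796)) = √(1130843/(-2631377) - 1670) = √(1130843*(-1/2631377) - 1670) = √(-161549/375911 - 1670) = √(-627932919/375911) = I*√236046891514209/375911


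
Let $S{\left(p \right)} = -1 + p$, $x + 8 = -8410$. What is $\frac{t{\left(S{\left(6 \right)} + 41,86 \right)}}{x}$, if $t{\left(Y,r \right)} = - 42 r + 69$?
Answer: $\frac{1181}{2806} \approx 0.42088$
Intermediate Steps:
$x = -8418$ ($x = -8 - 8410 = -8418$)
$t{\left(Y,r \right)} = 69 - 42 r$
$\frac{t{\left(S{\left(6 \right)} + 41,86 \right)}}{x} = \frac{69 - 3612}{-8418} = \left(69 - 3612\right) \left(- \frac{1}{8418}\right) = \left(-3543\right) \left(- \frac{1}{8418}\right) = \frac{1181}{2806}$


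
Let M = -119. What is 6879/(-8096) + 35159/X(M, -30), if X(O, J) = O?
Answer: -285465865/963424 ≈ -296.30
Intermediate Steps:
6879/(-8096) + 35159/X(M, -30) = 6879/(-8096) + 35159/(-119) = 6879*(-1/8096) + 35159*(-1/119) = -6879/8096 - 35159/119 = -285465865/963424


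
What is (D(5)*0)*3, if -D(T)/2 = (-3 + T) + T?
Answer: 0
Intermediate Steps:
D(T) = 6 - 4*T (D(T) = -2*((-3 + T) + T) = -2*(-3 + 2*T) = 6 - 4*T)
(D(5)*0)*3 = ((6 - 4*5)*0)*3 = ((6 - 20)*0)*3 = -14*0*3 = 0*3 = 0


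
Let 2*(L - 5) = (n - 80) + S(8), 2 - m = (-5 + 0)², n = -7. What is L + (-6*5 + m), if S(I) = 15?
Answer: -84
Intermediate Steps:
m = -23 (m = 2 - (-5 + 0)² = 2 - 1*(-5)² = 2 - 1*25 = 2 - 25 = -23)
L = -31 (L = 5 + ((-7 - 80) + 15)/2 = 5 + (-87 + 15)/2 = 5 + (½)*(-72) = 5 - 36 = -31)
L + (-6*5 + m) = -31 + (-6*5 - 23) = -31 + (-30 - 23) = -31 - 53 = -84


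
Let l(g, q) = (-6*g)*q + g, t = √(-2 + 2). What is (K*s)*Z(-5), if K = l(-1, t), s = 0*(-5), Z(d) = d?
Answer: 0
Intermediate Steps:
s = 0
t = 0 (t = √0 = 0)
l(g, q) = g - 6*g*q (l(g, q) = -6*g*q + g = g - 6*g*q)
K = -1 (K = -(1 - 6*0) = -(1 + 0) = -1*1 = -1)
(K*s)*Z(-5) = -1*0*(-5) = 0*(-5) = 0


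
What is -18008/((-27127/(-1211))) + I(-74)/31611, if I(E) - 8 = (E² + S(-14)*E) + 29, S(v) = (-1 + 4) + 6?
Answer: -689231340799/857511597 ≈ -803.76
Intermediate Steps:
S(v) = 9 (S(v) = 3 + 6 = 9)
I(E) = 37 + E² + 9*E (I(E) = 8 + ((E² + 9*E) + 29) = 8 + (29 + E² + 9*E) = 37 + E² + 9*E)
-18008/((-27127/(-1211))) + I(-74)/31611 = -18008/((-27127/(-1211))) + (37 + (-74)² + 9*(-74))/31611 = -18008/((-27127*(-1/1211))) + (37 + 5476 - 666)*(1/31611) = -18008/27127/1211 + 4847*(1/31611) = -18008*1211/27127 + 4847/31611 = -21807688/27127 + 4847/31611 = -689231340799/857511597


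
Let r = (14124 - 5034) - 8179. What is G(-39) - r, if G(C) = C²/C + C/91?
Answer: -6653/7 ≈ -950.43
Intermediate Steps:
r = 911 (r = 9090 - 8179 = 911)
G(C) = 92*C/91 (G(C) = C + C*(1/91) = C + C/91 = 92*C/91)
G(-39) - r = (92/91)*(-39) - 1*911 = -276/7 - 911 = -6653/7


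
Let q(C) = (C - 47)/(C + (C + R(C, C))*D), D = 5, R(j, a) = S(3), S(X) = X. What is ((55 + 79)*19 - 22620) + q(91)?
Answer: -1023770/51 ≈ -20074.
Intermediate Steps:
R(j, a) = 3
q(C) = (-47 + C)/(15 + 6*C) (q(C) = (C - 47)/(C + (C + 3)*5) = (-47 + C)/(C + (3 + C)*5) = (-47 + C)/(C + (15 + 5*C)) = (-47 + C)/(15 + 6*C))
((55 + 79)*19 - 22620) + q(91) = ((55 + 79)*19 - 22620) + (-47 + 91)/(3*(5 + 2*91)) = (134*19 - 22620) + (1/3)*44/(5 + 182) = (2546 - 22620) + (1/3)*44/187 = -20074 + (1/3)*(1/187)*44 = -20074 + 4/51 = -1023770/51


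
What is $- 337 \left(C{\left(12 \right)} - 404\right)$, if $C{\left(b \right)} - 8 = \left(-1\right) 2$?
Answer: $134126$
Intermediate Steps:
$C{\left(b \right)} = 6$ ($C{\left(b \right)} = 8 - 2 = 6$)
$- 337 \left(C{\left(12 \right)} - 404\right) = - 337 \left(6 - 404\right) = \left(-337\right) \left(-398\right) = 134126$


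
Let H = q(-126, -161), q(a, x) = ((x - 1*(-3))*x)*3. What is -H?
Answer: -76314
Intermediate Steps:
q(a, x) = 3*x*(3 + x) (q(a, x) = ((x + 3)*x)*3 = ((3 + x)*x)*3 = (x*(3 + x))*3 = 3*x*(3 + x))
H = 76314 (H = 3*(-161)*(3 - 161) = 3*(-161)*(-158) = 76314)
-H = -1*76314 = -76314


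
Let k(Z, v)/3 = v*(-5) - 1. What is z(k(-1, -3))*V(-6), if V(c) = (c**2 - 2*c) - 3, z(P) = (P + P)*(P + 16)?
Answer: 219240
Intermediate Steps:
k(Z, v) = -3 - 15*v (k(Z, v) = 3*(v*(-5) - 1) = 3*(-5*v - 1) = 3*(-1 - 5*v) = -3 - 15*v)
z(P) = 2*P*(16 + P) (z(P) = (2*P)*(16 + P) = 2*P*(16 + P))
V(c) = -3 + c**2 - 2*c
z(k(-1, -3))*V(-6) = (2*(-3 - 15*(-3))*(16 + (-3 - 15*(-3))))*(-3 + (-6)**2 - 2*(-6)) = (2*(-3 + 45)*(16 + (-3 + 45)))*(-3 + 36 + 12) = (2*42*(16 + 42))*45 = (2*42*58)*45 = 4872*45 = 219240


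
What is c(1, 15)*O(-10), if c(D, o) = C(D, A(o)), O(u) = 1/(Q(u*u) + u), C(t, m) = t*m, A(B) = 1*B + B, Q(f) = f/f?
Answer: -10/3 ≈ -3.3333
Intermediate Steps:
Q(f) = 1
A(B) = 2*B (A(B) = B + B = 2*B)
C(t, m) = m*t
O(u) = 1/(1 + u)
c(D, o) = 2*D*o (c(D, o) = (2*o)*D = 2*D*o)
c(1, 15)*O(-10) = (2*1*15)/(1 - 10) = 30/(-9) = 30*(-1/9) = -10/3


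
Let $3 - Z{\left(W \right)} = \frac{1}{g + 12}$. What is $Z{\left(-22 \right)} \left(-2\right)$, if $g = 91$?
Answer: $- \frac{616}{103} \approx -5.9806$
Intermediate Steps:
$Z{\left(W \right)} = \frac{308}{103}$ ($Z{\left(W \right)} = 3 - \frac{1}{91 + 12} = 3 - \frac{1}{103} = \frac{308}{103}$)
$Z{\left(-22 \right)} \left(-2\right) = \frac{308}{103} \left(-2\right) = - \frac{616}{103}$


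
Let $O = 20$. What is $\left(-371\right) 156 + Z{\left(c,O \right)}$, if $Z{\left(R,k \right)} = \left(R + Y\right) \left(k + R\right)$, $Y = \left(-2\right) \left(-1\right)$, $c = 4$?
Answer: $-57732$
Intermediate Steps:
$Y = 2$
$Z{\left(R,k \right)} = \left(2 + R\right) \left(R + k\right)$ ($Z{\left(R,k \right)} = \left(R + 2\right) \left(k + R\right) = \left(2 + R\right) \left(R + k\right)$)
$\left(-371\right) 156 + Z{\left(c,O \right)} = \left(-371\right) 156 + \left(4^{2} + 2 \cdot 4 + 2 \cdot 20 + 4 \cdot 20\right) = -57876 + \left(16 + 8 + 40 + 80\right) = -57876 + 144 = -57732$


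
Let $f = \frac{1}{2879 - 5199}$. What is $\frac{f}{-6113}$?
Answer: $\frac{1}{14182160} \approx 7.0511 \cdot 10^{-8}$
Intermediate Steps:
$f = - \frac{1}{2320}$ ($f = \frac{1}{-2320} = - \frac{1}{2320} \approx -0.00043103$)
$\frac{f}{-6113} = - \frac{1}{2320 \left(-6113\right)} = \left(- \frac{1}{2320}\right) \left(- \frac{1}{6113}\right) = \frac{1}{14182160}$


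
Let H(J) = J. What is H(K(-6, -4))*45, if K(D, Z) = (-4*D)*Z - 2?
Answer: -4410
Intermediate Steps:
K(D, Z) = -2 - 4*D*Z (K(D, Z) = -4*D*Z - 2 = -2 - 4*D*Z)
H(K(-6, -4))*45 = (-2 - 4*(-6)*(-4))*45 = (-2 - 96)*45 = -98*45 = -4410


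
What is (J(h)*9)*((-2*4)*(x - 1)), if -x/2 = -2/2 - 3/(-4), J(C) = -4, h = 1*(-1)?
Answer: -144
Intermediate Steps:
h = -1
x = 1/2 (x = -2*(-2/2 - 3/(-4)) = -2*(-2*1/2 - 3*(-1/4)) = -2*(-1 + 3/4) = -2*(-1/4) = 1/2 ≈ 0.50000)
(J(h)*9)*((-2*4)*(x - 1)) = (-4*9)*((-2*4)*(1/2 - 1)) = -(-288)*(-1)/2 = -36*4 = -144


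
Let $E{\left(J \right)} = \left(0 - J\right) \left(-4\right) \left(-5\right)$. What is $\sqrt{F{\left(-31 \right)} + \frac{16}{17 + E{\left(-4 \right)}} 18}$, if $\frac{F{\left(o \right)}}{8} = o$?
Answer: $\frac{2 i \sqrt{576374}}{97} \approx 15.653 i$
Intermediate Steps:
$F{\left(o \right)} = 8 o$
$E{\left(J \right)} = - 20 J$ ($E{\left(J \right)} = - J \left(-4\right) \left(-5\right) = 4 J \left(-5\right) = - 20 J$)
$\sqrt{F{\left(-31 \right)} + \frac{16}{17 + E{\left(-4 \right)}} 18} = \sqrt{8 \left(-31\right) + \frac{16}{17 - -80} \cdot 18} = \sqrt{-248 + \frac{16}{17 + 80} \cdot 18} = \sqrt{-248 + \frac{16}{97} \cdot 18} = \sqrt{-248 + \frac{288}{97}} = \sqrt{- \frac{23768}{97}} = \frac{2 i \sqrt{576374}}{97}$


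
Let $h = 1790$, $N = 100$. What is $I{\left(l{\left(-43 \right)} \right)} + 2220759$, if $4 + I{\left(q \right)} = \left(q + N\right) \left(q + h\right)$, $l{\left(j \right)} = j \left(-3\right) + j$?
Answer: $2569691$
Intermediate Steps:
$l{\left(j \right)} = - 2 j$ ($l{\left(j \right)} = - 3 j + j = - 2 j$)
$I{\left(q \right)} = -4 + \left(100 + q\right) \left(1790 + q\right)$ ($I{\left(q \right)} = -4 + \left(q + 100\right) \left(q + 1790\right) = -4 + \left(100 + q\right) \left(1790 + q\right)$)
$I{\left(l{\left(-43 \right)} \right)} + 2220759 = \left(178996 + \left(\left(-2\right) \left(-43\right)\right)^{2} + 1890 \left(\left(-2\right) \left(-43\right)\right)\right) + 2220759 = \left(178996 + 86^{2} + 1890 \cdot 86\right) + 2220759 = \left(178996 + 7396 + 162540\right) + 2220759 = 348932 + 2220759 = 2569691$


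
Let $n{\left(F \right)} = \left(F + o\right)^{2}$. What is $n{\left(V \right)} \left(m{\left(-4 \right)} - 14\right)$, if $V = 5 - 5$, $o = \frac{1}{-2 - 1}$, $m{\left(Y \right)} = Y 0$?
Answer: $- \frac{14}{9} \approx -1.5556$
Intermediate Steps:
$m{\left(Y \right)} = 0$
$o = - \frac{1}{3}$ ($o = \frac{1}{-3} = - \frac{1}{3} \approx -0.33333$)
$V = 0$
$n{\left(F \right)} = \left(- \frac{1}{3} + F\right)^{2}$ ($n{\left(F \right)} = \left(F - \frac{1}{3}\right)^{2} = \left(- \frac{1}{3} + F\right)^{2}$)
$n{\left(V \right)} \left(m{\left(-4 \right)} - 14\right) = \frac{\left(-1 + 3 \cdot 0\right)^{2}}{9} \left(0 - 14\right) = \frac{\left(-1 + 0\right)^{2}}{9} \left(-14\right) = \frac{\left(-1\right)^{2}}{9} \left(-14\right) = \frac{1}{9} \cdot 1 \left(-14\right) = \frac{1}{9} \left(-14\right) = - \frac{14}{9}$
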